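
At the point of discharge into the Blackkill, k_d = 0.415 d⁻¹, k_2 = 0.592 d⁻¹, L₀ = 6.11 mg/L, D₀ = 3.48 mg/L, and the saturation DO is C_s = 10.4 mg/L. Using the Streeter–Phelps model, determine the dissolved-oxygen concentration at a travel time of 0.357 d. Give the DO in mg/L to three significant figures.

k_d L₀/(k_2−k_d) = 0.415×6.11/(0.592−0.415) = 2.536/0.1770 = 14.33 mg/L.
e^(−k_d t) = e^(−0.415×0.3570) = 0.8623; e^(−k_2 t) = e^(−0.592×0.3570) = 0.8095.
D = 14.33 × (0.8623 − 0.8095) + 3.48 × 0.8095 = 0.7564 + 2.817 = 3.573 mg/L.
DO = C_s − D = 10.4 − 3.573 = 6.827 mg/L.

DO ≈ 6.83 mg/L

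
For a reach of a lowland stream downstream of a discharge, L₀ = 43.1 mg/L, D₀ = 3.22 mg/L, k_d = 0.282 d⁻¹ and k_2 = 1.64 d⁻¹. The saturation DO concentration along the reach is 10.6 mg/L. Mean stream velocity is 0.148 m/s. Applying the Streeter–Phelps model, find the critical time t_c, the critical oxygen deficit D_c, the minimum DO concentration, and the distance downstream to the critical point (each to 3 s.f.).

t_c ≈ 0.968 d; D_c ≈ 5.64 mg/L; min DO ≈ 4.96 mg/L; x_c ≈ 12.4 km

With k_2/k_d = 5.816 and 1 − D₀(k_2−k_d)/(k_d L₀) = 0.6402,
t_c = ln(5.816 × 0.6402) / (1.64 − 0.282) = ln(3.723) / 1.358 = 1.315/1.358 = 0.9680 d.
L(t_c) = L₀ e^(−k_d t_c) = 43.1 × 0.7611 = 32.80 mg/L, and at the critical point k_2 D_c = k_d L, so D_c = (0.282/1.64) × 32.80 = 5.641 mg/L.
Minimum DO = C_s − D_c = 10.6 − 5.641 = 4.959 mg/L.
x_c = v t_c = 0.148 m/s × 0.9680 d × 86400 s/d = 12380 m ≈ 12.4 km.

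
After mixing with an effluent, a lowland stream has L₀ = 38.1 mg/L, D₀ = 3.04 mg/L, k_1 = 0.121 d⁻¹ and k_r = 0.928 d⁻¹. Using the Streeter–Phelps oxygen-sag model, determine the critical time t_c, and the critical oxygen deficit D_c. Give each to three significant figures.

t_c ≈ 1.58 d; D_c ≈ 4.10 mg/L

t_c = [1/(k_r−k_1)] ln[(k_r/k_1)(1 − D₀(k_r−k_1)/(k_1 L₀))]
= [1/(0.928−0.121)] ln[(0.928/0.121)(1 − 3.04×0.8070/(0.121×38.1))]
= (1/0.8070) ln[7.669 × 0.4678] = 1.239 × ln(3.588) = 1.239 × 1.278 = 1.583 d.
L(t_c) = L₀ e^(−k_1 t_c) = 38.1 × 0.8257 = 31.46 mg/L, and at the critical point k_r D_c = k_1 L, so D_c = (0.121/0.928) × 31.46 = 4.102 mg/L.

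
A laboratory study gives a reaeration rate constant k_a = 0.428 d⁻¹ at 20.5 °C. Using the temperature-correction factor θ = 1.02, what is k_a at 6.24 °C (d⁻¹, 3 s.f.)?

k_a ≈ 0.323 d⁻¹

k_a(T₂) = k_a(T₁) · θ^(T₂−T₁) = 0.428 × 1.02^(6.24−20.5)
= 0.428 × 1.02^-14.3 = 0.428 × 0.7540 = 0.3227 d⁻¹.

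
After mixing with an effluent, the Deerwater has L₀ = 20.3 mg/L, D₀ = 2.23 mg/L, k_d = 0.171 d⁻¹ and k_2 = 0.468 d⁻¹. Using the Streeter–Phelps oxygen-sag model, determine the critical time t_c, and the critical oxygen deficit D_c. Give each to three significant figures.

t_c ≈ 2.68 d; D_c ≈ 4.69 mg/L

At the critical point dD/dt = 0, so k_d L₀ e^(−k_d t) = k_2 D. Substituting D(t) from the Streeter–Phelps equation and solving for t gives
t_c = ln[(k_2/k_d)(1 − D₀(k_2−k_d)/(k_d L₀))] / (k_2−k_d).
Here k_2−k_d = 0.2970 d⁻¹ and 1 − D₀(k_2−k_d)/(k_d L₀) = 1 − 2.23×0.2970/(0.171×20.3) = 0.8092, so
t_c = ln(2.737 × 0.8092) / 0.2970 = 0.7951 / 0.2970 = 2.677 d.
L(t_c) = L₀ e^(−k_d t_c) = 20.3 × 0.6327 = 12.84 mg/L, and at the critical point k_2 D_c = k_d L, so D_c = (0.171/0.468) × 12.84 = 4.693 mg/L.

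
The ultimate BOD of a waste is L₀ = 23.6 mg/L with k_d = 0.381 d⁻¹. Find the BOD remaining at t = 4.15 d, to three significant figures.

L_t = L₀ e^(−k_d t) = 23.6 × e^(−0.381×4.15) = 23.6 × 0.2057 = 4.855 mg/L.

L ≈ 4.86 mg/L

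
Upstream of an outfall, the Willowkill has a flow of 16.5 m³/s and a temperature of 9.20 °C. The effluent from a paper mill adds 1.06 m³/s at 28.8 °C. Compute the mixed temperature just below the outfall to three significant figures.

Flow-weighted mixing: C = (Q_r C_r + Q_w C_w)/(Q_r + Q_w)
= (16.5×9.20 + 1.06×28.8)/(16.5 + 1.06) = 182.3/17.56 = 10.38 °C.

10.4 °C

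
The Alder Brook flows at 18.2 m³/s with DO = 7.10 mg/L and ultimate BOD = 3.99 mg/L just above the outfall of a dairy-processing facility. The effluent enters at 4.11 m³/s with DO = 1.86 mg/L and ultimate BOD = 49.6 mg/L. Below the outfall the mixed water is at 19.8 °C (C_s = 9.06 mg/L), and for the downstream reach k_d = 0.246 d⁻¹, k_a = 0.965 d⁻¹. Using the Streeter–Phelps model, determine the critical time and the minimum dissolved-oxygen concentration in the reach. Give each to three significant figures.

Mixed DO = (18.2×7.10 + 4.11×1.86)/(18.2+4.11) = 136.9/22.31 = 6.135 mg/L.
Mixed L₀ = (18.2×3.99 + 4.11×49.6)/(22.31) = 276.5/22.31 = 12.39 mg/L.
Initial deficit D₀ = C_s − DO₀ = 9.06 − 6.135 = 2.925 mg/L.
t_c = (1/0.7190) ln[(0.965/0.246)(1 − 2.925×0.7190/(0.246×12.39))] = 1.391 × ln(1.216) = 0.2723 d.
D_c = (0.246/0.965) × 12.39 × e^(−0.246×0.2723) = 0.2549 × 12.39 × 0.9352 = 2.954 mg/L.
Minimum DO = 9.06 − 2.954 = 6.106 mg/L.

t_c ≈ 0.272 d; minimum DO ≈ 6.11 mg/L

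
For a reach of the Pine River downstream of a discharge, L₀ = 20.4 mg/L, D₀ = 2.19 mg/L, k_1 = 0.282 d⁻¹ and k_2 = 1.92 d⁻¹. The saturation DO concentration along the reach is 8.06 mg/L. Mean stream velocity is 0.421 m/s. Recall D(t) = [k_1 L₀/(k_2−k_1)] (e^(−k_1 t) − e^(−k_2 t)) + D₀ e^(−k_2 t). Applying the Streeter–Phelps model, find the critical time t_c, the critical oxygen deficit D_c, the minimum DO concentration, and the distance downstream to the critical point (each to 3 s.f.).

t_c ≈ 0.575 d; D_c ≈ 2.55 mg/L; min DO ≈ 5.51 mg/L; x_c ≈ 20.9 km

At the critical point dD/dt = 0, so k_1 L₀ e^(−k_1 t) = k_2 D. Substituting D(t) from the Streeter–Phelps equation and solving for t gives
t_c = ln[(k_2/k_1)(1 − D₀(k_2−k_1)/(k_1 L₀))] / (k_2−k_1).
Here k_2−k_1 = 1.638 d⁻¹ and 1 − D₀(k_2−k_1)/(k_1 L₀) = 1 − 2.19×1.638/(0.282×20.4) = 0.3764, so
t_c = ln(6.809 × 0.3764) / 1.638 = 0.9412 / 1.638 = 0.5746 d.
D_c = (k_1/k_2) L₀ e^(−k_1 t_c) = (0.282/1.92) × 20.4 × e^(−0.282×0.5746) = 0.1469 × 20.4 × 0.8504 = 2.548 mg/L.
Minimum DO = C_s − D_c = 8.06 − 2.548 = 5.512 mg/L.
x_c = v t_c = 0.421 m/s × 0.5746 d × 86400 s/d = 20900 m ≈ 20.9 km.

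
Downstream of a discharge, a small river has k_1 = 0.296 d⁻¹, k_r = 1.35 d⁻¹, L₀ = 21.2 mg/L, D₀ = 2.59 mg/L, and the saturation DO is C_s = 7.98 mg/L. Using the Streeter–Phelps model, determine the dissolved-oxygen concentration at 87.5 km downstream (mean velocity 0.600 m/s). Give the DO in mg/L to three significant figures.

Travel time t = x/v = 87.5 km / (0.600 m/s) = 87500 m / 0.600 m/s = 145800 s = 1.688 d.
k_1 L₀/(k_r−k_1) = 0.296×21.2/(1.35−0.296) = 6.275/1.054 = 5.954 mg/L.
e^(−k_1 t) = e^(−0.296×1.688) = 0.6068; e^(−k_r t) = e^(−1.35×1.688) = 0.1024.
D = 5.954 × (0.6068 − 0.1024) + 2.59 × 0.1024 = 3.003 + 0.2653 = 3.268 mg/L.
DO = C_s − D = 7.98 − 3.268 = 4.712 mg/L.

DO ≈ 4.71 mg/L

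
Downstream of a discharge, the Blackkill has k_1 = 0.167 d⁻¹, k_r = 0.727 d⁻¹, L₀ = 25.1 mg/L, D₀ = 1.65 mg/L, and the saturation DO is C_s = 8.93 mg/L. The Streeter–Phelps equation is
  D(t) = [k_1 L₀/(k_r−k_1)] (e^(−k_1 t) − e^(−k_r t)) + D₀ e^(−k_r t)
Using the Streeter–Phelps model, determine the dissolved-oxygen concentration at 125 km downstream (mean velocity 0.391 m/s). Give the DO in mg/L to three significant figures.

Travel time t = x/v = 125 km / (0.391 m/s) = 125000 m / 0.391 m/s = 319700 s = 3.700 d.
k_1 L₀/(k_r−k_1) = 0.167×25.1/(0.727−0.167) = 4.192/0.5600 = 7.485 mg/L.
e^(−k_1 t) = e^(−0.167×3.700) = 0.5391; e^(−k_r t) = e^(−0.727×3.700) = 0.06788.
D = 7.485 × (0.5391 − 0.06788) + 1.65 × 0.06788 = 3.527 + 0.1120 = 3.639 mg/L.
DO = C_s − D = 8.93 − 3.639 = 5.291 mg/L.

DO ≈ 5.29 mg/L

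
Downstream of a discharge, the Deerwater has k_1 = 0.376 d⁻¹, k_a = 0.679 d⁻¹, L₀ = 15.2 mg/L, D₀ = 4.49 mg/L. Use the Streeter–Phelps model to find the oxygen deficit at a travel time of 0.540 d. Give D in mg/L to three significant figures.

D ≈ 5.44 mg/L

k_1 L₀/(k_a−k_1) = 0.376×15.2/(0.679−0.376) = 5.715/0.3030 = 18.86 mg/L.
e^(−k_1 t) = e^(−0.376×0.5400) = 0.8162; e^(−k_a t) = e^(−0.679×0.5400) = 0.6930.
D = 18.86 × (0.8162 − 0.6930) + 4.49 × 0.6930 = 2.324 + 3.112 = 5.436 mg/L.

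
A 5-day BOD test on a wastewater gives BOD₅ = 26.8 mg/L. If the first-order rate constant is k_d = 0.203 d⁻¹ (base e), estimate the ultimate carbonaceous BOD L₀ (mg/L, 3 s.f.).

BOD₅ = L₀(1 − e^(−5k_d)) ⇒ L₀ = BOD₅ / (1 − e^(−5×0.203))
= 26.8 / (1 − 0.3624) = 26.8 / 0.6376 = 42.03 mg/L.

L₀ ≈ 42.0 mg/L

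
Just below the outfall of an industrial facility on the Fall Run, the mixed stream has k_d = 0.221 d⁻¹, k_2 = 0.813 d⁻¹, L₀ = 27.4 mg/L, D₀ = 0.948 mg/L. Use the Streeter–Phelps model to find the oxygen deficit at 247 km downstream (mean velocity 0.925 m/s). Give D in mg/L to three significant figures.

Travel time t = x/v = 247 km / (0.925 m/s) = 247000 m / 0.925 m/s = 267000 s = 3.091 d.
k_d L₀/(k_2−k_d) = 0.221×27.4/(0.813−0.221) = 6.055/0.5920 = 10.23 mg/L.
e^(−k_d t) = e^(−0.221×3.091) = 0.5051; e^(−k_2 t) = e^(−0.813×3.091) = 0.08105.
D = 10.23 × (0.5051 − 0.08105) + 0.948 × 0.08105 = 4.337 + 0.07684 = 4.414 mg/L.

D ≈ 4.41 mg/L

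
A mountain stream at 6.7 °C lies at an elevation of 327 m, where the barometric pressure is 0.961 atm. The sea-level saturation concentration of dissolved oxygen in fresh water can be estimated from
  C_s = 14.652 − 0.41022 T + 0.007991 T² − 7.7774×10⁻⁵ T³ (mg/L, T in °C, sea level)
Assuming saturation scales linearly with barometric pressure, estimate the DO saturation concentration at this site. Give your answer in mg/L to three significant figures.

At sea level: C_s = 14.652 − 0.41022×6.7 + 0.007991×6.7² − 7.7774×10⁻⁵×6.7³ = 12.24 mg/L.
Pressure correction: C_s' = 12.24 × 0.961 = 11.76 mg/L.

C_s ≈ 11.8 mg/L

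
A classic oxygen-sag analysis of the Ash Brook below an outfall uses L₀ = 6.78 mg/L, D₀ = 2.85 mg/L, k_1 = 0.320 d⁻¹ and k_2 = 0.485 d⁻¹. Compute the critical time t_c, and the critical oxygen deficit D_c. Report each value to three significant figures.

t_c ≈ 1.04 d; D_c ≈ 3.21 mg/L

At the critical point dD/dt = 0, so k_1 L₀ e^(−k_1 t) = k_2 D. Substituting D(t) from the Streeter–Phelps equation and solving for t gives
t_c = ln[(k_2/k_1)(1 − D₀(k_2−k_1)/(k_1 L₀))] / (k_2−k_1).
Here k_2−k_1 = 0.1650 d⁻¹ and 1 − D₀(k_2−k_1)/(k_1 L₀) = 1 − 2.85×0.1650/(0.320×6.78) = 0.7833, so
t_c = ln(1.516 × 0.7833) / 0.1650 = 0.1715 / 0.1650 = 1.040 d.
D_c = (k_1/k_2) L₀ e^(−k_1 t_c) = (0.320/0.485) × 6.78 × e^(−0.320×1.040) = 0.6598 × 6.78 × 0.7170 = 3.207 mg/L.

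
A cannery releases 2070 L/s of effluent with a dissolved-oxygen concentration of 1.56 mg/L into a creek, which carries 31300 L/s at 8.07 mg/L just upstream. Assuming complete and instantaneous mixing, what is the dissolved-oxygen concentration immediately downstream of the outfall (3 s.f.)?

7.67 mg/L

Flow-weighted mixing: C = (Q_r C_r + Q_w C_w)/(Q_r + Q_w)
= (31300×8.07 + 2070×1.56)/(31300 + 2070) = 255800/33370 = 7.666 mg/L.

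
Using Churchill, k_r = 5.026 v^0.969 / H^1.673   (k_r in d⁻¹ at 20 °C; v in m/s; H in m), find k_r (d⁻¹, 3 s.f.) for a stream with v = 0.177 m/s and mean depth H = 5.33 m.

k_r ≈ 0.0571 d⁻¹

k_r = 5.026 × 0.177^0.969 / 5.33^1.673 = 5.026 × 0.1868 / 16.44 = 0.05711 d⁻¹.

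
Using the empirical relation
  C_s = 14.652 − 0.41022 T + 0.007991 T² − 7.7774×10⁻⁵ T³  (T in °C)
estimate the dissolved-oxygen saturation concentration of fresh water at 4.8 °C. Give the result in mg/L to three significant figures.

C_s ≈ 12.9 mg/L

C_s = 14.652 − 0.41022×4.8 + 0.007991×4.8² − 7.7774×10⁻⁵×4.8³ = 12.86 mg/L.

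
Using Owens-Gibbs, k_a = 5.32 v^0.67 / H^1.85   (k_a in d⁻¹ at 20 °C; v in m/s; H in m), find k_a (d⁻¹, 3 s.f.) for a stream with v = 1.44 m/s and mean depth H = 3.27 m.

k_a = 5.32 × 1.44^0.67 / 3.27^1.85 = 5.32 × 1.277 / 8.952 = 0.7588 d⁻¹.

k_a ≈ 0.759 d⁻¹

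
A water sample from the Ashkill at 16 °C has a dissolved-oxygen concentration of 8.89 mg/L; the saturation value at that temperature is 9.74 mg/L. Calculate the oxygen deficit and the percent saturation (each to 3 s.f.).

D ≈ 0.850 mg/L; 91.3 % saturation

D = C_s − C = 9.74 − 8.89 = 0.850 mg/L.
% saturation = 8.89/9.74 × 100 = 91.3 %.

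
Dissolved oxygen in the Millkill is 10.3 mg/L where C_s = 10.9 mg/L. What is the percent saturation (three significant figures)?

% saturation = C/C_s × 100 = 10.3/10.9 × 100 = 94.5 %.

94.5 % saturation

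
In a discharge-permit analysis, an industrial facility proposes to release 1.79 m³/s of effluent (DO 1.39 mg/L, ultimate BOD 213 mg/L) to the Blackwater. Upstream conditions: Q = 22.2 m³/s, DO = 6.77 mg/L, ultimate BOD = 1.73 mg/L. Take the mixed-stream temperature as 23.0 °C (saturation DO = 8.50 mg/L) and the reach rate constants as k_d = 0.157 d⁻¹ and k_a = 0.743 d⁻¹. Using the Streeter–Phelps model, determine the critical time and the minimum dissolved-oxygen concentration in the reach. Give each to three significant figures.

Mixed DO = (22.2×6.77 + 1.79×1.39)/(22.2+1.79) = 152.8/23.99 = 6.369 mg/L.
Mixed L₀ = (22.2×1.73 + 1.79×213)/(23.99) = 419.7/23.99 = 17.49 mg/L.
Initial deficit D₀ = C_s − DO₀ = 8.50 − 6.369 = 2.131 mg/L.
t_c = (1/0.5860) ln[(0.743/0.157)(1 − 2.131×0.5860/(0.157×17.49))] = 1.706 × ln(2.580) = 1.618 d.
D_c = (0.157/0.743) × 17.49 × e^(−0.157×1.618) = 0.2113 × 17.49 × 0.7757 = 2.867 mg/L.
Minimum DO = 8.50 − 2.867 = 5.633 mg/L.

t_c ≈ 1.62 d; minimum DO ≈ 5.63 mg/L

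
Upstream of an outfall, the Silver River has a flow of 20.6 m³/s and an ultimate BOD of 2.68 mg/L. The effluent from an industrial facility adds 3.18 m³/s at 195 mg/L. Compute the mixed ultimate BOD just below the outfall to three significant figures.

28.4 mg/L

Flow-weighted mixing: C = (Q_r C_r + Q_w C_w)/(Q_r + Q_w)
= (20.6×2.68 + 3.18×195)/(20.6 + 3.18) = 675.3/23.78 = 28.40 mg/L.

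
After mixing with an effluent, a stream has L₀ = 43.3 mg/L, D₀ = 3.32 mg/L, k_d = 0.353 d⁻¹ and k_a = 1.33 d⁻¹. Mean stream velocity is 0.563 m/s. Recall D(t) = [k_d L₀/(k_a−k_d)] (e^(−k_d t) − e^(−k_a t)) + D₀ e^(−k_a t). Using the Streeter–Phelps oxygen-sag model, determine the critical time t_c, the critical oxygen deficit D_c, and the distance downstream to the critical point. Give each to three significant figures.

With k_a/k_d = 3.768 and 1 − D₀(k_a−k_d)/(k_d L₀) = 0.7878,
t_c = ln(3.768 × 0.7878) / (1.33 − 0.353) = ln(2.968) / 0.9770 = 1.088/0.9770 = 1.114 d.
L(t_c) = L₀ e^(−k_d t_c) = 43.3 × 0.6750 = 29.23 mg/L, and at the critical point k_a D_c = k_d L, so D_c = (0.353/1.33) × 29.23 = 7.757 mg/L.
x_c = v t_c = 0.563 m/s × 1.114 d × 86400 s/d = 54170 m ≈ 54.2 km.

t_c ≈ 1.11 d; D_c ≈ 7.76 mg/L; x_c ≈ 54.2 km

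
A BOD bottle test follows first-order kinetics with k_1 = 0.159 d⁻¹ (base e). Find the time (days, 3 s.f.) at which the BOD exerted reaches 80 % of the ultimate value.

y/L₀ = 1 − e^(−k_1 t) = 0.80 ⇒ e^(−k_1 t) = 0.200
t = −ln(0.200) / 0.159 = 1.609 / 0.159 = 10.12 d.

t ≈ 10.1 d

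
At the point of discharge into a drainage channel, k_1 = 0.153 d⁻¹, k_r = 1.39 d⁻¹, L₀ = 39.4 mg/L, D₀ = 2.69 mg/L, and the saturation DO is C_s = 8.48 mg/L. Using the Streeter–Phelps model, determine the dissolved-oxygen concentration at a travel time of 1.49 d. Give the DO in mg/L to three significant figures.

k_1 L₀/(k_r−k_1) = 0.153×39.4/(1.39−0.153) = 6.028/1.237 = 4.873 mg/L.
e^(−k_1 t) = e^(−0.153×1.490) = 0.7961; e^(−k_r t) = e^(−1.39×1.490) = 0.1260.
D = 4.873 × (0.7961 − 0.1260) + 2.69 × 0.1260 = 3.266 + 0.3391 = 3.605 mg/L.
DO = C_s − D = 8.48 − 3.605 = 4.875 mg/L.

DO ≈ 4.88 mg/L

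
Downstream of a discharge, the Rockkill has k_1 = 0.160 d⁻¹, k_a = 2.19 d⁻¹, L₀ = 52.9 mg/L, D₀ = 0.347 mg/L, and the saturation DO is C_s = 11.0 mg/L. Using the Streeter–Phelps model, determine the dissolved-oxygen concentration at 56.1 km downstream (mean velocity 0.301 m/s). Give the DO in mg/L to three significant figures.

DO ≈ 8.08 mg/L

Travel time t = x/v = 56.1 km / (0.301 m/s) = 56100 m / 0.301 m/s = 186400 s = 2.157 d.
k_1 L₀/(k_a−k_1) = 0.160×52.9/(2.19−0.160) = 8.464/2.030 = 4.169 mg/L.
e^(−k_1 t) = e^(−0.160×2.157) = 0.7081; e^(−k_a t) = e^(−2.19×2.157) = 0.008878.
D = 4.169 × (0.7081 − 0.008878) + 0.347 × 0.008878 = 2.915 + 0.003081 = 2.919 mg/L.
DO = C_s − D = 11.0 − 2.919 = 8.081 mg/L.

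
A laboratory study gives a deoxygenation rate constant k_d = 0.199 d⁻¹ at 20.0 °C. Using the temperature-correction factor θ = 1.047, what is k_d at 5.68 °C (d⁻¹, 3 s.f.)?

k_d(T₂) = k_d(T₁) · θ^(T₂−T₁) = 0.199 × 1.047^(5.68−20.0)
= 0.199 × 1.047^-14.3 = 0.199 × 0.5180 = 0.1031 d⁻¹.

k_d ≈ 0.103 d⁻¹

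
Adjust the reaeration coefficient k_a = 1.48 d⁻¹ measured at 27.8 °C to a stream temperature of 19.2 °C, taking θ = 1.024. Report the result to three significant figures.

k_a ≈ 1.21 d⁻¹

k_a(T₂) = k_a(T₁) · θ^(T₂−T₁) = 1.48 × 1.024^(19.2−27.8)
= 1.48 × 1.024^-8.60 = 1.48 × 0.8155 = 1.207 d⁻¹.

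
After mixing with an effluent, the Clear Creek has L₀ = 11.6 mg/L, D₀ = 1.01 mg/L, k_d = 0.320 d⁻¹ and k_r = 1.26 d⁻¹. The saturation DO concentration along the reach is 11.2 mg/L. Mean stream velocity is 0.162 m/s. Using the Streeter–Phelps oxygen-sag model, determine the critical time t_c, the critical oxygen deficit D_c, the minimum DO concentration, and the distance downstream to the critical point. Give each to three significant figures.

t_c ≈ 1.14 d; D_c ≈ 2.04 mg/L; min DO ≈ 9.16 mg/L; x_c ≈ 16.0 km

t_c = [1/(k_r−k_d)] ln[(k_r/k_d)(1 − D₀(k_r−k_d)/(k_d L₀))]
= [1/(1.26−0.320)] ln[(1.26/0.320)(1 − 1.01×0.9400/(0.320×11.6))]
= (1/0.9400) ln[3.938 × 0.7442] = 1.064 × ln(2.930) = 1.064 × 1.075 = 1.144 d.
D_c = (k_d/k_r) L₀ e^(−k_d t_c) = (0.320/1.26) × 11.6 × e^(−0.320×1.144) = 0.2540 × 11.6 × 0.6935 = 2.043 mg/L.
Minimum DO = C_s − D_c = 11.2 − 2.043 = 9.157 mg/L.
x_c = v t_c = 0.162 m/s × 1.144 d × 86400 s/d = 16010 m ≈ 16.0 km.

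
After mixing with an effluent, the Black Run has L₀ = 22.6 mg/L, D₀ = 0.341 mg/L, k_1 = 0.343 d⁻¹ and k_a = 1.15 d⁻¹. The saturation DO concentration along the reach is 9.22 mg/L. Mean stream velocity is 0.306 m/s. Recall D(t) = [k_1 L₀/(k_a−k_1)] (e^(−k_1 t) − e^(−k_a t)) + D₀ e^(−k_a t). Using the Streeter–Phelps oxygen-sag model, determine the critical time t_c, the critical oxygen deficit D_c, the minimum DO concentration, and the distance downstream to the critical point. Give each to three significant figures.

t_c ≈ 1.45 d; D_c ≈ 4.09 mg/L; min DO ≈ 5.13 mg/L; x_c ≈ 38.5 km

t_c = [1/(k_a−k_1)] ln[(k_a/k_1)(1 − D₀(k_a−k_1)/(k_1 L₀))]
= [1/(1.15−0.343)] ln[(1.15/0.343)(1 − 0.341×0.8070/(0.343×22.6))]
= (1/0.8070) ln[3.353 × 0.9645] = 1.239 × ln(3.234) = 1.239 × 1.174 = 1.454 d.
D_c = (k_1/k_a) L₀ e^(−k_1 t_c) = (0.343/1.15) × 22.6 × e^(−0.343×1.454) = 0.2983 × 22.6 × 0.6072 = 4.093 mg/L.
Minimum DO = C_s − D_c = 9.22 − 4.093 = 5.127 mg/L.
x_c = v t_c = 0.306 m/s × 1.454 d × 86400 s/d = 38450 m ≈ 38.5 km.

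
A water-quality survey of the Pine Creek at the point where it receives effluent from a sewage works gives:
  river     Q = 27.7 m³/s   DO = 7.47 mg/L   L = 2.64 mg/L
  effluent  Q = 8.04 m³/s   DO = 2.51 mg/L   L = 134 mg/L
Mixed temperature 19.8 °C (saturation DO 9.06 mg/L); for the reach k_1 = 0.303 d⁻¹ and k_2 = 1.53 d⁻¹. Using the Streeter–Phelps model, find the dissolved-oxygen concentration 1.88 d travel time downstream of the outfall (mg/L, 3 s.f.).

DO ≈ 4.86 mg/L

Mixed DO = (27.7×7.47 + 8.04×2.51)/(27.7+8.04) = 227.1/35.74 = 6.354 mg/L.
Mixed L₀ = (27.7×2.64 + 8.04×134)/(35.74) = 1150/35.74 = 32.19 mg/L.
Initial deficit D₀ = C_s − DO₀ = 9.06 − 6.354 = 2.706 mg/L.
D(1.88) = [0.303×32.19/(1.53−0.303)](e^(−0.303×1.88) − e^(−1.53×1.88)) + 2.706 e^(−1.53×1.88)
= 7.949 × (0.5657 − 0.05634) + 2.706 × 0.05634 = 4.202 mg/L.
DO = 9.06 − 4.202 = 4.858 mg/L.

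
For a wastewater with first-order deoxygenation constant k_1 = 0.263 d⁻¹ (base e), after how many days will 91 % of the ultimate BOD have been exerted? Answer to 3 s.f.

t ≈ 9.16 d

y/L₀ = 1 − e^(−k_1 t) = 0.91 ⇒ e^(−k_1 t) = 0.0900
t = −ln(0.0900) / 0.263 = 2.408 / 0.263 = 9.156 d.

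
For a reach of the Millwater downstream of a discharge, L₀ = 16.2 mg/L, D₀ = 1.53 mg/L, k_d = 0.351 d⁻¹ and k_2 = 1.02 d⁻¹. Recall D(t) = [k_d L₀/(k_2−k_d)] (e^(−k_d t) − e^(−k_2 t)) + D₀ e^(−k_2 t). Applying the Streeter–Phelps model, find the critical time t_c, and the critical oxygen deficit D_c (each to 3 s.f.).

t_c ≈ 1.30 d; D_c ≈ 3.53 mg/L

At the critical point dD/dt = 0, so k_d L₀ e^(−k_d t) = k_2 D. Substituting D(t) from the Streeter–Phelps equation and solving for t gives
t_c = ln[(k_2/k_d)(1 − D₀(k_2−k_d)/(k_d L₀))] / (k_2−k_d).
Here k_2−k_d = 0.6690 d⁻¹ and 1 − D₀(k_2−k_d)/(k_d L₀) = 1 − 1.53×0.6690/(0.351×16.2) = 0.8200, so
t_c = ln(2.906 × 0.8200) / 0.6690 = 0.8683 / 0.6690 = 1.298 d.
L(t_c) = L₀ e^(−k_d t_c) = 16.2 × 0.6341 = 10.27 mg/L, and at the critical point k_2 D_c = k_d L, so D_c = (0.351/1.02) × 10.27 = 3.535 mg/L.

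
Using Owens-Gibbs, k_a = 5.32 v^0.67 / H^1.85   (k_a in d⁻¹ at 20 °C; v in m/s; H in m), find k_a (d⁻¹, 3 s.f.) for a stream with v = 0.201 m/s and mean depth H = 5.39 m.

k_a = 5.32 × 0.201^0.67 / 5.39^1.85 = 5.32 × 0.3413 / 22.57 = 0.08047 d⁻¹.

k_a ≈ 0.0805 d⁻¹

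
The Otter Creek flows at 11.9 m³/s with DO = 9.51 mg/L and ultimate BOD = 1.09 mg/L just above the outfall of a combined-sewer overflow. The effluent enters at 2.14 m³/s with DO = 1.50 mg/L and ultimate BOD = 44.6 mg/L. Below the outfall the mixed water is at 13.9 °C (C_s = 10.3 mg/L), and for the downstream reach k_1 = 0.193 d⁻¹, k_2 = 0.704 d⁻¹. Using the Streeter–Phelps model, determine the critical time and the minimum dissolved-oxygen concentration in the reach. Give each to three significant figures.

t_c ≈ 0.244 d; minimum DO ≈ 8.28 mg/L

Mixed DO = (11.9×9.51 + 2.14×1.50)/(11.9+2.14) = 116.4/14.04 = 8.289 mg/L.
Mixed L₀ = (11.9×1.09 + 2.14×44.6)/(14.04) = 108.4/14.04 = 7.722 mg/L.
Initial deficit D₀ = C_s − DO₀ = 10.3 − 8.289 = 2.011 mg/L.
t_c = (1/0.5110) ln[(0.704/0.193)(1 − 2.011×0.5110/(0.193×7.722))] = 1.957 × ln(1.133) = 0.2437 d.
D_c = (0.193/0.704) × 7.722 × e^(−0.193×0.2437) = 0.2741 × 7.722 × 0.9541 = 2.020 mg/L.
Minimum DO = 10.3 − 2.020 = 8.280 mg/L.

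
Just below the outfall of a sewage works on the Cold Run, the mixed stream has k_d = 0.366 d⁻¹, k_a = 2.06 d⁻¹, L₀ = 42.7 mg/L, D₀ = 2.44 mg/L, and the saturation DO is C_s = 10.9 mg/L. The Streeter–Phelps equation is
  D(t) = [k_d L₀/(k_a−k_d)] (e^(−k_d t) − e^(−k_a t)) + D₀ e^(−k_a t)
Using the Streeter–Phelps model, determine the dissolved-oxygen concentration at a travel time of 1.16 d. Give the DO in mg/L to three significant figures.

k_d L₀/(k_a−k_d) = 0.366×42.7/(2.06−0.366) = 15.63/1.694 = 9.226 mg/L.
e^(−k_d t) = e^(−0.366×1.160) = 0.6541; e^(−k_a t) = e^(−2.06×1.160) = 0.09167.
D = 9.226 × (0.6541 − 0.09167) + 2.44 × 0.09167 = 5.188 + 0.2237 = 5.412 mg/L.
DO = C_s − D = 10.9 − 5.412 = 5.488 mg/L.

DO ≈ 5.49 mg/L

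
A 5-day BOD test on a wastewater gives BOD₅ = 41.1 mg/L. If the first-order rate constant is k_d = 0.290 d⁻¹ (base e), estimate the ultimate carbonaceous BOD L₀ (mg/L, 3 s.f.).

BOD₅ = L₀(1 − e^(−5k_d)) ⇒ L₀ = BOD₅ / (1 − e^(−5×0.290))
= 41.1 / (1 − 0.2346) = 41.1 / 0.7654 = 53.70 mg/L.

L₀ ≈ 53.7 mg/L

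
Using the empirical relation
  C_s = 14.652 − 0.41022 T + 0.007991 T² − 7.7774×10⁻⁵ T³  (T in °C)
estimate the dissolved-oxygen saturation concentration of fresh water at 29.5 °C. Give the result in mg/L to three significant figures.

C_s ≈ 7.51 mg/L

C_s = 14.652 − 0.41022×29.5 + 0.007991×29.5² − 7.7774×10⁻⁵×29.5³ = 7.508 mg/L.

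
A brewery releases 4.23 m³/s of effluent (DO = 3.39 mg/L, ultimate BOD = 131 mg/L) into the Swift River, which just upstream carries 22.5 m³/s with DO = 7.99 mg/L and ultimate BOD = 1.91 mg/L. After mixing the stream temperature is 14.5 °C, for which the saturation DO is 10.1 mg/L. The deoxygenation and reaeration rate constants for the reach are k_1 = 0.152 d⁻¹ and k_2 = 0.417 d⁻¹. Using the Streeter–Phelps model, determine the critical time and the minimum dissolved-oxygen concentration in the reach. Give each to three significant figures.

Mixed DO = (22.5×7.99 + 4.23×3.39)/(22.5+4.23) = 194.1/26.73 = 7.262 mg/L.
Mixed L₀ = (22.5×1.91 + 4.23×131)/(26.73) = 597.1/26.73 = 22.34 mg/L.
Initial deficit D₀ = C_s − DO₀ = 10.1 − 7.262 = 2.838 mg/L.
t_c = (1/0.2650) ln[(0.417/0.152)(1 − 2.838×0.2650/(0.152×22.34))] = 3.774 × ln(2.136) = 2.864 d.
D_c = (0.152/0.417) × 22.34 × e^(−0.152×2.864) = 0.3645 × 22.34 × 0.6471 = 5.269 mg/L.
Minimum DO = 10.1 − 5.269 = 4.831 mg/L.

t_c ≈ 2.86 d; minimum DO ≈ 4.83 mg/L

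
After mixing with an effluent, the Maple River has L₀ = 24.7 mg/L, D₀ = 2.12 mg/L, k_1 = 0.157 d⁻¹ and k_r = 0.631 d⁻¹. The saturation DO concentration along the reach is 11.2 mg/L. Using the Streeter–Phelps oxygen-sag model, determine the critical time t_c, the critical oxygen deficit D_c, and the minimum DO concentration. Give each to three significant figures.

With k_r/k_1 = 4.019 and 1 − D₀(k_r−k_1)/(k_1 L₀) = 0.7409,
t_c = ln(4.019 × 0.7409) / (0.631 − 0.157) = ln(2.978) / 0.4740 = 1.091/0.4740 = 2.302 d.
D_c = (k_1/k_r) L₀ e^(−k_1 t_c) = (0.157/0.631) × 24.7 × e^(−0.157×2.302) = 0.2488 × 24.7 × 0.6967 = 4.282 mg/L.
Minimum DO = C_s − D_c = 11.2 − 4.282 = 6.918 mg/L.

t_c ≈ 2.30 d; D_c ≈ 4.28 mg/L; min DO ≈ 6.92 mg/L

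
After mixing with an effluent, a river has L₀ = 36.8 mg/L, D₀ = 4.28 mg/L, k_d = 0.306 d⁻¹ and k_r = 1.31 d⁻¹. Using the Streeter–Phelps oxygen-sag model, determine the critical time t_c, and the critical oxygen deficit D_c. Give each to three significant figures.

t_c ≈ 0.970 d; D_c ≈ 6.39 mg/L

With k_r/k_d = 4.281 and 1 − D₀(k_r−k_d)/(k_d L₀) = 0.6184,
t_c = ln(4.281 × 0.6184) / (1.31 − 0.306) = ln(2.647) / 1.004 = 0.9736/1.004 = 0.9697 d.
D_c = (k_d/k_r) L₀ e^(−k_d t_c) = (0.306/1.31) × 36.8 × e^(−0.306×0.9697) = 0.2336 × 36.8 × 0.7432 = 6.389 mg/L.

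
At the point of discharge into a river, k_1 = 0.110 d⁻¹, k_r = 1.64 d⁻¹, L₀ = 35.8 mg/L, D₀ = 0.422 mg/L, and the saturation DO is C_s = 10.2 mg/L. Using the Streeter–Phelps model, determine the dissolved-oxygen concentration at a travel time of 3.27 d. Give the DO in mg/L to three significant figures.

DO ≈ 8.41 mg/L

k_1 L₀/(k_r−k_1) = 0.110×35.8/(1.64−0.110) = 3.938/1.530 = 2.574 mg/L.
e^(−k_1 t) = e^(−0.110×3.270) = 0.6979; e^(−k_r t) = e^(−1.64×3.270) = 0.004688.
D = 2.574 × (0.6979 − 0.004688) + 0.422 × 0.004688 = 1.784 + 0.001978 = 1.786 mg/L.
DO = C_s − D = 10.2 − 1.786 = 8.414 mg/L.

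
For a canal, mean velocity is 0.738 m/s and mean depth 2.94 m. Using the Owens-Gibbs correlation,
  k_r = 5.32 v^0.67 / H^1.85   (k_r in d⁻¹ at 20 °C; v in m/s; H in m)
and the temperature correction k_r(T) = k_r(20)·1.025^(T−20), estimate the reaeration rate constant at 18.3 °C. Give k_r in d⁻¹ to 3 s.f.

k_r(20) = 5.32 × 0.738^0.67 / 2.94^1.85 = 5.32 × 0.8158 / 7.353 = 0.5903 d⁻¹.
k_r(18.3) = 0.5903 × 1.025^(18.3−20) = 0.5903 × 0.9589 = 0.5660 d⁻¹.

k_r ≈ 0.566 d⁻¹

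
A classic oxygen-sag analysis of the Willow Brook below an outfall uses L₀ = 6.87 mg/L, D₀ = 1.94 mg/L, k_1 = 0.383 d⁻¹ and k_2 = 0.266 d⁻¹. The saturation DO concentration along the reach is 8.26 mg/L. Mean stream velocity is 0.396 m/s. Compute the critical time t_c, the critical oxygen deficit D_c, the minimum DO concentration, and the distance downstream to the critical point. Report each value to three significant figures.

t_c ≈ 2.41 d; D_c ≈ 3.93 mg/L; min DO ≈ 4.33 mg/L; x_c ≈ 82.4 km

t_c = [1/(k_2−k_1)] ln[(k_2/k_1)(1 − D₀(k_2−k_1)/(k_1 L₀))]
= [1/(0.266−0.383)] ln[(0.266/0.383)(1 − 1.94×-0.1170/(0.383×6.87))]
= (1/-0.1170) ln[0.6945 × 1.086] = -8.547 × ln(0.7544) = -8.547 × -0.2818 = 2.408 d.
L(t_c) = L₀ e^(−k_1 t_c) = 6.87 × 0.3975 = 2.731 mg/L, and at the critical point k_2 D_c = k_1 L, so D_c = (0.383/0.266) × 2.731 = 3.932 mg/L.
Minimum DO = C_s − D_c = 8.26 − 3.932 = 4.328 mg/L.
x_c = v t_c = 0.396 m/s × 2.408 d × 86400 s/d = 82410 m ≈ 82.4 km.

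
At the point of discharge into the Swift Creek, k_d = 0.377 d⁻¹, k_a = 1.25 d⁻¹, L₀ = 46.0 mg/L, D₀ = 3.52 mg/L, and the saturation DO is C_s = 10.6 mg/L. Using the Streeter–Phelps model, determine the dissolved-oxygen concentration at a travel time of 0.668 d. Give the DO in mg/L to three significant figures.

k_d L₀/(k_a−k_d) = 0.377×46.0/(1.25−0.377) = 17.34/0.8730 = 19.86 mg/L.
e^(−k_d t) = e^(−0.377×0.6680) = 0.7774; e^(−k_a t) = e^(−1.25×0.6680) = 0.4339.
D = 19.86 × (0.7774 − 0.4339) + 3.52 × 0.4339 = 6.824 + 1.527 = 8.351 mg/L.
DO = C_s − D = 10.6 − 8.351 = 2.249 mg/L.

DO ≈ 2.25 mg/L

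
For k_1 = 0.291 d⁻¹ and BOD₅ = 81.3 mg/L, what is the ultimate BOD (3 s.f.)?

L₀ ≈ 106 mg/L

BOD₅ = L₀(1 − e^(−5k_1)) ⇒ L₀ = BOD₅ / (1 − e^(−5×0.291))
= 81.3 / (1 − 0.2334) = 81.3 / 0.7666 = 106.1 mg/L.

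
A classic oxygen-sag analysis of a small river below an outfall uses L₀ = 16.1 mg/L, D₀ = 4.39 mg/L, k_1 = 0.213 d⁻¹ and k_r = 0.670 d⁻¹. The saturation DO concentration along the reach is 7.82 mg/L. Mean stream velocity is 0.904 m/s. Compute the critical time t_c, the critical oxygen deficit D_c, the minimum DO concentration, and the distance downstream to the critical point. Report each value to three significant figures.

t_c = [1/(k_r−k_1)] ln[(k_r/k_1)(1 − D₀(k_r−k_1)/(k_1 L₀))]
= [1/(0.670−0.213)] ln[(0.670/0.213)(1 − 4.39×0.4570/(0.213×16.1))]
= (1/0.4570) ln[3.146 × 0.4150] = 2.188 × ln(1.305) = 2.188 × 0.2664 = 0.5830 d.
D_c = (k_1/k_r) L₀ e^(−k_1 t_c) = (0.213/0.670) × 16.1 × e^(−0.213×0.5830) = 0.3179 × 16.1 × 0.8832 = 4.521 mg/L.
Minimum DO = C_s − D_c = 7.82 − 4.521 = 3.299 mg/L.
x_c = v t_c = 0.904 m/s × 0.5830 d × 86400 s/d = 45540 m ≈ 45.5 km.

t_c ≈ 0.583 d; D_c ≈ 4.52 mg/L; min DO ≈ 3.30 mg/L; x_c ≈ 45.5 km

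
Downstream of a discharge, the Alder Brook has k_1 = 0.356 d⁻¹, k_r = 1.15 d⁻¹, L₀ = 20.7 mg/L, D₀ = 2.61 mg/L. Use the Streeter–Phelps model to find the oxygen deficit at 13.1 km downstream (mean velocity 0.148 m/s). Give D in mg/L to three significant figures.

D ≈ 4.39 mg/L

Travel time t = x/v = 13.1 km / (0.148 m/s) = 13100 m / 0.148 m/s = 88510 s = 1.024 d.
k_1 L₀/(k_r−k_1) = 0.356×20.7/(1.15−0.356) = 7.369/0.7940 = 9.281 mg/L.
e^(−k_1 t) = e^(−0.356×1.024) = 0.6944; e^(−k_r t) = e^(−1.15×1.024) = 0.3079.
D = 9.281 × (0.6944 − 0.3079) + 2.61 × 0.3079 = 3.588 + 0.8035 = 4.391 mg/L.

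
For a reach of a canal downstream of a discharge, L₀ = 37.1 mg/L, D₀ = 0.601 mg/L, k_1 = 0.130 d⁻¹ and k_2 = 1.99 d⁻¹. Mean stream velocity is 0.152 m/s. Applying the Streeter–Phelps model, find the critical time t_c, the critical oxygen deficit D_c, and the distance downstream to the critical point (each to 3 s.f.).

t_c ≈ 1.33 d; D_c ≈ 2.04 mg/L; x_c ≈ 17.4 km

At the critical point dD/dt = 0, so k_1 L₀ e^(−k_1 t) = k_2 D. Substituting D(t) from the Streeter–Phelps equation and solving for t gives
t_c = ln[(k_2/k_1)(1 − D₀(k_2−k_1)/(k_1 L₀))] / (k_2−k_1).
Here k_2−k_1 = 1.860 d⁻¹ and 1 − D₀(k_2−k_1)/(k_1 L₀) = 1 − 0.601×1.860/(0.130×37.1) = 0.7682, so
t_c = ln(15.31 × 0.7682) / 1.860 = 2.465 / 1.860 = 1.325 d.
L(t_c) = L₀ e^(−k_1 t_c) = 37.1 × 0.8418 = 31.23 mg/L, and at the critical point k_2 D_c = k_1 L, so D_c = (0.130/1.99) × 31.23 = 2.040 mg/L.
x_c = v t_c = 0.152 m/s × 1.325 d × 86400 s/d = 17400 m ≈ 17.4 km.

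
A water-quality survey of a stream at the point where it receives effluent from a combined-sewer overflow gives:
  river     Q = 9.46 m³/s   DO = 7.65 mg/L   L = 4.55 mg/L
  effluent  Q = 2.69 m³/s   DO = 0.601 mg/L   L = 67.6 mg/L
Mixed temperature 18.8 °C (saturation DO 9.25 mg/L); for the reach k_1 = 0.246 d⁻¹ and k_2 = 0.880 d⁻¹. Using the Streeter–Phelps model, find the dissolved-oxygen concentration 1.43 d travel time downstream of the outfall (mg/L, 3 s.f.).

Mixed DO = (9.46×7.65 + 2.69×0.601)/(9.46+2.69) = 73.99/12.15 = 6.089 mg/L.
Mixed L₀ = (9.46×4.55 + 2.69×67.6)/(12.15) = 224.9/12.15 = 18.51 mg/L.
Initial deficit D₀ = C_s − DO₀ = 9.25 − 6.089 = 3.161 mg/L.
D(1.43) = [0.246×18.51/(0.880−0.246)](e^(−0.246×1.43) − e^(−0.880×1.43)) + 3.161 e^(−0.880×1.43)
= 7.182 × (0.7034 − 0.2841) + 3.161 × 0.2841 = 3.909 mg/L.
DO = 9.25 − 3.909 = 5.341 mg/L.

DO ≈ 5.34 mg/L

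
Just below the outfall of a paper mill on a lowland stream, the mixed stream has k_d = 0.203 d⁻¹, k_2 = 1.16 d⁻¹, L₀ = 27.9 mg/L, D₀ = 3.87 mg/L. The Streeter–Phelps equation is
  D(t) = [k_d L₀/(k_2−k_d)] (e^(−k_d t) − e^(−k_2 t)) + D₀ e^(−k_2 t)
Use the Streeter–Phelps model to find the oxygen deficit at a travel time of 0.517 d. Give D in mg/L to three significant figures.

D ≈ 4.20 mg/L

k_d L₀/(k_2−k_d) = 0.203×27.9/(1.16−0.203) = 5.664/0.9570 = 5.918 mg/L.
e^(−k_d t) = e^(−0.203×0.5170) = 0.9004; e^(−k_2 t) = e^(−1.16×0.5170) = 0.5490.
D = 5.918 × (0.9004 − 0.5490) + 3.87 × 0.5490 = 2.080 + 2.124 = 4.204 mg/L.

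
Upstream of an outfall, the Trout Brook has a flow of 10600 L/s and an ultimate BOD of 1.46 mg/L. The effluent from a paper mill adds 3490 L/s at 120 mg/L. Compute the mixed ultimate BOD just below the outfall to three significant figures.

Flow-weighted mixing: C = (Q_r C_r + Q_w C_w)/(Q_r + Q_w)
= (10600×1.46 + 3490×120)/(10600 + 3490) = 434300/14090 = 30.82 mg/L.

30.8 mg/L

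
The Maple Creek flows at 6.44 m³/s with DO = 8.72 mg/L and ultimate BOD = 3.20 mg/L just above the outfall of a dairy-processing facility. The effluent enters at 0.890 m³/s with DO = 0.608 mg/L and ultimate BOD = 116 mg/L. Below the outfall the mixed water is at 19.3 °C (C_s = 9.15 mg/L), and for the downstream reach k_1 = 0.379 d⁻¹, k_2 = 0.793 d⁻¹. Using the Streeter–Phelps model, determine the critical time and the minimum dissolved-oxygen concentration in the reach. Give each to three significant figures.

Mixed DO = (6.44×8.72 + 0.890×0.608)/(6.44+0.890) = 56.70/7.330 = 7.735 mg/L.
Mixed L₀ = (6.44×3.20 + 0.890×116)/(7.330) = 123.8/7.330 = 16.90 mg/L.
Initial deficit D₀ = C_s − DO₀ = 9.15 − 7.735 = 1.415 mg/L.
t_c = (1/0.4140) ln[(0.793/0.379)(1 − 1.415×0.4140/(0.379×16.90))] = 2.415 × ln(1.901) = 1.552 d.
D_c = (0.379/0.793) × 16.90 × e^(−0.379×1.552) = 0.4779 × 16.90 × 0.5554 = 4.485 mg/L.
Minimum DO = 9.15 − 4.485 = 4.665 mg/L.

t_c ≈ 1.55 d; minimum DO ≈ 4.66 mg/L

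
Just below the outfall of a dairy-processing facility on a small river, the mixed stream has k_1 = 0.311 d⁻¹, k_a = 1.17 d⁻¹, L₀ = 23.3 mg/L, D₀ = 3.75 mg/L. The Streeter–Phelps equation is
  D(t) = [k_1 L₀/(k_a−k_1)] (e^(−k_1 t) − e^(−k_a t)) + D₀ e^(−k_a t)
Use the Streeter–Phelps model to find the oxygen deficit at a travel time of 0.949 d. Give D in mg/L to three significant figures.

D ≈ 4.74 mg/L

k_1 L₀/(k_a−k_1) = 0.311×23.3/(1.17−0.311) = 7.246/0.8590 = 8.436 mg/L.
e^(−k_1 t) = e^(−0.311×0.9490) = 0.7444; e^(−k_a t) = e^(−1.17×0.9490) = 0.3295.
D = 8.436 × (0.7444 − 0.3295) + 3.75 × 0.3295 = 3.501 + 1.235 = 4.736 mg/L.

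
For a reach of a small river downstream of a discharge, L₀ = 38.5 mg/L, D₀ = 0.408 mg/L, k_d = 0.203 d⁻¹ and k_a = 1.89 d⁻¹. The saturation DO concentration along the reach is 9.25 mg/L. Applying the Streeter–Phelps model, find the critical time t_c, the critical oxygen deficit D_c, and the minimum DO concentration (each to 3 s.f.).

At the critical point dD/dt = 0, so k_d L₀ e^(−k_d t) = k_a D. Substituting D(t) from the Streeter–Phelps equation and solving for t gives
t_c = ln[(k_a/k_d)(1 − D₀(k_a−k_d)/(k_d L₀))] / (k_a−k_d).
Here k_a−k_d = 1.687 d⁻¹ and 1 − D₀(k_a−k_d)/(k_d L₀) = 1 − 0.408×1.687/(0.203×38.5) = 0.9119, so
t_c = ln(9.310 × 0.9119) / 1.687 = 2.139 / 1.687 = 1.268 d.
D_c = (k_d/k_a) L₀ e^(−k_d t_c) = (0.203/1.89) × 38.5 × e^(−0.203×1.268) = 0.1074 × 38.5 × 0.7731 = 3.197 mg/L.
Minimum DO = C_s − D_c = 9.25 − 3.197 = 6.053 mg/L.

t_c ≈ 1.27 d; D_c ≈ 3.20 mg/L; min DO ≈ 6.05 mg/L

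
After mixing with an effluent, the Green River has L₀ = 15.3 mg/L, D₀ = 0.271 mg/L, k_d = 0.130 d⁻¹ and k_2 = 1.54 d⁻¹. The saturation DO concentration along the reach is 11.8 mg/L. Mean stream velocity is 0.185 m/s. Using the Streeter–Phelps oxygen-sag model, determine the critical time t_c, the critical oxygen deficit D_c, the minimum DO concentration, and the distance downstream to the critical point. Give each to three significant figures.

t_c ≈ 1.60 d; D_c ≈ 1.05 mg/L; min DO ≈ 10.8 mg/L; x_c ≈ 25.6 km

t_c = [1/(k_2−k_d)] ln[(k_2/k_d)(1 − D₀(k_2−k_d)/(k_d L₀))]
= [1/(1.54−0.130)] ln[(1.54/0.130)(1 − 0.271×1.410/(0.130×15.3))]
= (1/1.410) ln[11.85 × 0.8079] = 0.7092 × ln(9.570) = 0.7092 × 2.259 = 1.602 d.
L(t_c) = L₀ e^(−k_d t_c) = 15.3 × 0.8120 = 12.42 mg/L, and at the critical point k_2 D_c = k_d L, so D_c = (0.130/1.54) × 12.42 = 1.049 mg/L.
Minimum DO = C_s − D_c = 11.8 − 1.049 = 10.75 mg/L.
x_c = v t_c = 0.185 m/s × 1.602 d × 86400 s/d = 25600 m ≈ 25.6 km.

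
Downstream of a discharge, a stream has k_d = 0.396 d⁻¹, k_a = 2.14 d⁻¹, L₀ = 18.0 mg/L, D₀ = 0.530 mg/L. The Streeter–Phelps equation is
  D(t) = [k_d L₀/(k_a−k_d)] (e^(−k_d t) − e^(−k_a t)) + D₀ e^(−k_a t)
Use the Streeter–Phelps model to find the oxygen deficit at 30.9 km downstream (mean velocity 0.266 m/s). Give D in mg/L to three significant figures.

D ≈ 2.20 mg/L

Travel time t = x/v = 30.9 km / (0.266 m/s) = 30900 m / 0.266 m/s = 116200 s = 1.345 d.
k_d L₀/(k_a−k_d) = 0.396×18.0/(2.14−0.396) = 7.128/1.744 = 4.087 mg/L.
e^(−k_d t) = e^(−0.396×1.345) = 0.5872; e^(−k_a t) = e^(−2.14×1.345) = 0.05629.
D = 4.087 × (0.5872 − 0.05629) + 0.530 × 0.05629 = 2.170 + 0.02983 = 2.200 mg/L.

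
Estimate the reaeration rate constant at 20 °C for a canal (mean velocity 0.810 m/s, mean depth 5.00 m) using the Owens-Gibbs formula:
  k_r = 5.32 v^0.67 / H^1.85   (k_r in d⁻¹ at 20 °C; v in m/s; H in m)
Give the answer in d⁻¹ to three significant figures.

k_r ≈ 0.235 d⁻¹

k_r = 5.32 × 0.810^0.67 / 5.00^1.85 = 5.32 × 0.8683 / 19.64 = 0.2352 d⁻¹.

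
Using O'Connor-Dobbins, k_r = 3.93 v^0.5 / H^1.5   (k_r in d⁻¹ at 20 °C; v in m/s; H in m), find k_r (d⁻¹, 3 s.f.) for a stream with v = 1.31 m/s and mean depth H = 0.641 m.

k_r = 3.93 × 1.31^0.5 / 0.641^1.5 = 3.93 × 1.145 / 0.5132 = 8.765 d⁻¹.

k_r ≈ 8.76 d⁻¹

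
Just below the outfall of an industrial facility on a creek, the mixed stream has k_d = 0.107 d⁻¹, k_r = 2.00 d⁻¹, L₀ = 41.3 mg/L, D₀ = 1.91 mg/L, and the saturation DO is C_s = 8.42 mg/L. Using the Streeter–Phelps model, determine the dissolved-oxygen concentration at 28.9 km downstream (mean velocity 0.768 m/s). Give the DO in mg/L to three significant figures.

DO ≈ 6.37 mg/L

Travel time t = x/v = 28.9 km / (0.768 m/s) = 28900 m / 0.768 m/s = 37630 s = 0.4355 d.
k_d L₀/(k_r−k_d) = 0.107×41.3/(2.00−0.107) = 4.419/1.893 = 2.334 mg/L.
e^(−k_d t) = e^(−0.107×0.4355) = 0.9545; e^(−k_r t) = e^(−2.00×0.4355) = 0.4185.
D = 2.334 × (0.9545 − 0.4185) + 1.91 × 0.4185 = 1.251 + 0.7993 = 2.051 mg/L.
DO = C_s − D = 8.42 − 2.051 = 6.369 mg/L.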